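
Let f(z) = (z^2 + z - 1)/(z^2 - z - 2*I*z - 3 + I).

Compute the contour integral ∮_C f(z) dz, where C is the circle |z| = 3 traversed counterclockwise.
By the residue theorem, ∮_C f(z) dz = 2πi · (sum of the residues of f at the poles inside |z| = 3).

The denominator factors as (z - 2 - I)*(z + 1 - I), so the singularities of f are simple poles at z = 2 + I, z = -1 + I.
  |2 + I|² = 5 < 9 = 3², so this pole is inside the contour.
  |-1 + I|² = 2 < 9 = 3², so this pole is inside the contour.

With P(z) = z^2 + z - 1 and Q(z) = z^2 - z - 2*I*z - 3 + I, each pole is simple, so Res(f, z₀) = P(z₀)/Q'(z₀) with Q'(z) = 2*z - 1 - 2*I.
  Res(f, 2 + I) = P(2 + I)/Q'(2 + I) = (4 + 5*I)/(3) = 4/3 + 5*I/3
  Res(f, -1 + I) = P(-1 + I)/Q'(-1 + I) = (-2 - I)/(-3) = 2/3 + I/3

Sum of residues inside C: 2 + 2*I
∮_C f(z) dz = 2πi · (2 + 2*I) = pi*(-4 + 4*I)

Final answer: pi*(-4 + 4*I)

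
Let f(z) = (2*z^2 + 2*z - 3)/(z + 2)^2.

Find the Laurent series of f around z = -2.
Put w = z - (-2), i.e. z = w - 2. The denominator is w^2, so it suffices to rewrite the numerator in powers of w.

P(z) = 2*z^2 + 2*z - 3
P(w - 2) = 1 - 6*w + 2*w^2

Dividing each term by w^2:
  f = 1/w^2 - 6/w + 2

Substituting back w = z + 2:
  f(z) = 1/(z + 2)^2 - 6/(z + 2) + 2

The series is finite because the numerator is a polynomial; the negative powers form the principal part, and the coefficient of 1/(z + 2) gives Res(f, -2) = -6.

Final answer: 1/(z + 2)^2 - 6/(z + 2) + 2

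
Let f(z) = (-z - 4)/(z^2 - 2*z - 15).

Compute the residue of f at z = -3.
1/8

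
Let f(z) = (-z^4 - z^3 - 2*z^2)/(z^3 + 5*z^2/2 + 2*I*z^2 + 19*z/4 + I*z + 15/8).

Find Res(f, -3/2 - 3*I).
Write f(z) = P(z)/Q(z) with P(z) = -z^4 - z^3 - 2*z^2 and Q(z) = z^3 + 5*z^2/2 + 2*I*z^2 + 19*z/4 + I*z + 15/8.
The denominator factors as Q(z) = (z + 3/2 + 3*I)*(z + 1/2)*(z + 1/2 - I), so z = -3/2 - 3*I is a simple zero of Q and P is analytic there; z = -3/2 - 3*I is therefore a simple pole and
  Res(f, z₀) = P(z₀)/Q'(z₀).

Q'(z) = 3*z^2 + 5*z + 4*I*z + 19/4 + I, so Q'(-3/2 - 3*I) = -11 + 7*I.
P(-3/2 - 3*I) = 189/16 + 387*I/4.

Res(f, -3/2 - 3*I) = (189/16 + 387*I/4)/(-11 + 7*I) = 8757/2720 - 18351*I/2720

Final answer: 8757/2720 - 18351*I/2720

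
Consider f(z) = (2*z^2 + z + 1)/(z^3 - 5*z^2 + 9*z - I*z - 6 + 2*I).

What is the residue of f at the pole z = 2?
Write f(z) = P(z)/Q(z) with P(z) = 2*z^2 + z + 1 and Q(z) = z^3 - 5*z^2 + 9*z - I*z - 6 + 2*I.
The denominator factors as Q(z) = (z - 2)*(z - 2 - I)*(z - 1 + I), so z = 2 is a simple zero of Q and P is analytic there; z = 2 is therefore a simple pole and
  Res(f, z₀) = P(z₀)/Q'(z₀).

Q'(z) = 3*z^2 - 10*z + 9 - I, so Q'(2) = 1 - I.
P(2) = 11.

Res(f, 2) = (11)/(1 - I) = 11/2 + 11*I/2

Final answer: 11/2 + 11*I/2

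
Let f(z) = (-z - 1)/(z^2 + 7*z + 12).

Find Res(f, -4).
Write f(z) = P(z)/Q(z) with P(z) = -z - 1 and Q(z) = z^2 + 7*z + 12.
The denominator factors as Q(z) = (z + 4)*(z + 3), so z = -4 is a simple zero of Q and P is analytic there; z = -4 is therefore a simple pole and
  Res(f, z₀) = P(z₀)/Q'(z₀).

Q'(z) = 2*z + 7, so Q'(-4) = -1.
P(-4) = 3.

Res(f, -4) = (3)/(-1) = -3

Final answer: -3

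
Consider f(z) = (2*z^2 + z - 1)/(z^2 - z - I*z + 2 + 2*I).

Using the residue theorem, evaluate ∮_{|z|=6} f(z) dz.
By the residue theorem, ∮_C f(z) dz = 2πi · (sum of the residues of f at the poles inside |z| = 6).

The denominator factors as (z - 1 + I)*(z - 2*I), so the singularities of f are simple poles at z = 1 - I, z = 2*I.
  |1 - I|² = 2 < 36 = 6², so this pole is inside the contour.
  |2*I|² = 4 < 36 = 6², so this pole is inside the contour.

With P(z) = 2*z^2 + z - 1 and Q(z) = z^2 - z - I*z + 2 + 2*I, each pole is simple, so Res(f, z₀) = P(z₀)/Q'(z₀) with Q'(z) = 2*z - 1 - I.
  Res(f, 1 - I) = P(1 - I)/Q'(1 - I) = (-5*I)/(1 - 3*I) = 3/2 - I/2
  Res(f, 2*I) = P(2*I)/Q'(2*I) = (-9 + 2*I)/(-1 + 3*I) = 3/2 + 5*I/2

Sum of residues inside C: 3 + 2*I
∮_C f(z) dz = 2πi · (3 + 2*I) = pi*(-4 + 6*I)

Final answer: pi*(-4 + 6*I)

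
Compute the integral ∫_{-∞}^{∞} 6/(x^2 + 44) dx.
3*sqrt(11)*pi/11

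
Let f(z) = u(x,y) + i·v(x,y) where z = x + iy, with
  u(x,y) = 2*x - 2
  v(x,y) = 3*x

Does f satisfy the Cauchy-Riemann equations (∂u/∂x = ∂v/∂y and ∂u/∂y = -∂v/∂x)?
∂u/∂x = 2
∂v/∂y = 0
∂u/∂y = 0
∂v/∂x = 3
∂u/∂x ≠ ∂v/∂y and ∂u/∂y ≠ -∂v/∂x; the Cauchy-Riemann equations are not satisfied, so f is not analytic.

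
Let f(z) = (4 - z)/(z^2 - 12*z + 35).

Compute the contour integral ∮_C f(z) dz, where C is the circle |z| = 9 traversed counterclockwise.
By the residue theorem, ∮_C f(z) dz = 2πi · (sum of the residues of f at the poles inside |z| = 9).

The denominator factors as (z - 7)*(z - 5), so the singularities of f are simple poles at z = 7, z = 5.
  |7|² = 49 < 81 = 9², so this pole is inside the contour.
  |5|² = 25 < 81 = 9², so this pole is inside the contour.

With P(z) = 4 - z and Q(z) = z^2 - 12*z + 35, each pole is simple, so Res(f, z₀) = P(z₀)/Q'(z₀) with Q'(z) = 2*z - 12.
  Res(f, 7) = P(7)/Q'(7) = (-3)/(2) = -3/2
  Res(f, 5) = P(5)/Q'(5) = (-1)/(-2) = 1/2

Sum of residues inside C: -1
∮_C f(z) dz = 2πi · (-1) = -2*I*pi

Final answer: -2*I*pi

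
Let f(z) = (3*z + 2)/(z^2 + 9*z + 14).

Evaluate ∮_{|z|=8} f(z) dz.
By the residue theorem, ∮_C f(z) dz = 2πi · (sum of the residues of f at the poles inside |z| = 8).

The denominator factors as (z + 2)*(z + 7), so the singularities of f are simple poles at z = -2, z = -7.
  |-2|² = 4 < 64 = 8², so this pole is inside the contour.
  |-7|² = 49 < 64 = 8², so this pole is inside the contour.

With P(z) = 3*z + 2 and Q(z) = z^2 + 9*z + 14, each pole is simple, so Res(f, z₀) = P(z₀)/Q'(z₀) with Q'(z) = 2*z + 9.
  Res(f, -2) = P(-2)/Q'(-2) = (-4)/(5) = -4/5
  Res(f, -7) = P(-7)/Q'(-7) = (-19)/(-5) = 19/5

Sum of residues inside C: 3
∮_C f(z) dz = 2πi · (3) = 6*I*pi

Final answer: 6*I*pi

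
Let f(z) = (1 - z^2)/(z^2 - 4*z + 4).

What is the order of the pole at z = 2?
2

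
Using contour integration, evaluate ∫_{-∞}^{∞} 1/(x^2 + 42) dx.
Let f(z) = 1/(z^2 + 42). The denominator has no real zeros and deg Q - deg P = 2 ≥ 2, so the integral of f over the upper semicircle |z| = R tends to 0 as R → ∞. Closing the contour in the upper half-plane,
  ∫_{-∞}^{∞} f(x) dx = 2πi · Σ Res(f, z_k)  over the poles with Im z_k > 0.

Zeros of the denominator: z^2 + 42 = 0 gives z = ±sqrt(42)*I.
Upper half-plane: z = sqrt(42)*I (simple).

Each pole is a simple zero of Q(z) = z^2 + 42, so Res(f, z₀) = P(z₀)/Q'(z₀) with P(z) = 1, Q'(z) = 2*z:
  Res(f, sqrt(42)*I) = (1)/(2*sqrt(42)*I) = -sqrt(42)*I/84

∫_{-∞}^{∞} f(x) dx = 2πi · (-sqrt(42)*I/84) = sqrt(42)*pi/42

Final answer: sqrt(42)*pi/42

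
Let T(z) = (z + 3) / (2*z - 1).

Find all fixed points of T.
T(z) = z means z + 3 = z*(2*z - 1), i.e.
  2*z^2 - 2*z - 3 = 0.
Discriminant: (-2)^2 - 4*(2)*(-3) = 28, so the roots are real.
  z = (2 ± sqrt(28))/(2*(2))
Fixed points: {1/2 - sqrt(7)/2, 1/2 + sqrt(7)/2}

Final answer: {1/2 - sqrt(7)/2, 1/2 + sqrt(7)/2}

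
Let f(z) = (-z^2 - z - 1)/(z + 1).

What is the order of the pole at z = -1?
Factor the denominator:
  z + 1 = (z + 1)

The numerator P(z) = -z^2 - z - 1 has P(-1) = -1 ≠ 0, so no factor of (z + 1) cancels.
Near z = -1 we can therefore write f(z) = g(z)/(z + 1) with g analytic at -1 and g(-1) ≠ 0 (g is just the numerator).

Hence z = -1 is a pole of order 1.

Final answer: 1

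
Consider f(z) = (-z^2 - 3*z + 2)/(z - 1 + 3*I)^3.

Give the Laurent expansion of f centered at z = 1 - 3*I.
(7 + 15*I)/(z - 1 + 3*I)^3 + (-5 + 6*I)/(z - 1 + 3*I)^2 - 1/(z - 1 + 3*I)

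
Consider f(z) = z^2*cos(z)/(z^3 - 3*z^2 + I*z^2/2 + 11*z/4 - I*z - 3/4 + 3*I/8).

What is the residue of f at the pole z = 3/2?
(9/4 - 9*I/4)*cos(3/2)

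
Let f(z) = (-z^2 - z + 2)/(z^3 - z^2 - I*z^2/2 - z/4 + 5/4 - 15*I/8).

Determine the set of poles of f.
{-1 + I/2, 1/2 - I, 3/2 + I}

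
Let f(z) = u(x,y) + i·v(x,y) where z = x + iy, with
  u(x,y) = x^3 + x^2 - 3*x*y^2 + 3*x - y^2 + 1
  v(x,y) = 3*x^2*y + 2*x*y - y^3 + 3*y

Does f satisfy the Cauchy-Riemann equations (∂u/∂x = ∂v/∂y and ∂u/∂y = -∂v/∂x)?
∂u/∂x = 3*x^2 + 2*x - 3*y^2 + 3
∂v/∂y = 3*x^2 + 2*x - 3*y^2 + 3
∂u/∂y = -6*x*y - 2*y
∂v/∂x = 6*x*y + 2*y
∂u/∂x = ∂v/∂y and ∂u/∂y = -∂v/∂x hold identically; f is analytic.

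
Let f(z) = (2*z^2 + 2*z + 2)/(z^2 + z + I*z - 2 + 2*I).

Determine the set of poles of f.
{-2, 1 - I}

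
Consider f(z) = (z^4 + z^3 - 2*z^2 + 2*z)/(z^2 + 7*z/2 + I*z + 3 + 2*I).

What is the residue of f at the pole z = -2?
8/5 + 16*I/5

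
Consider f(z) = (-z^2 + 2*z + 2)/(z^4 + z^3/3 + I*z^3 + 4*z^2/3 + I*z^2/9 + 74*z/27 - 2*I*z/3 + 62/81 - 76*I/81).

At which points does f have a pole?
The singularities of f are the zeros of the denominator. Factoring,
  z^4 + z^3/3 + I*z^3 + 4*z^2/3 + I*z^2/9 + 74*z/27 - 2*I*z/3 + 62/81 - 76*I/81 = (z + 1/3 - I/3)*(z + 1 + I/3)*(z - 2/3 - I)*(z - 1/3 + 2*I)
so the candidates are z = -1/3 + I/3, z = -1 - I/3, z = 2/3 + I, z = 1/3 - 2*I.

Check the numerator P(z) = -z^2 + 2*z + 2 at each one:
  P(-1/3 + I/3) = 4/3 + 8*I/9 ≠ 0, so z = -1/3 + I/3 is a (simple) pole.
  P(-1 - I/3) = -8/9 - 4*I/3 ≠ 0, so z = -1 - I/3 is a (simple) pole.
  P(2/3 + I) = 35/9 + 2*I/3 ≠ 0, so z = 2/3 + I is a (simple) pole.
  P(1/3 - 2*I) = 59/9 - 8*I/3 ≠ 0, so z = 1/3 - 2*I is a (simple) pole.

Poles of f: {-1 - I/3, -1/3 + I/3, 1/3 - 2*I, 2/3 + I}

Final answer: {-1 - I/3, -1/3 + I/3, 1/3 - 2*I, 2/3 + I}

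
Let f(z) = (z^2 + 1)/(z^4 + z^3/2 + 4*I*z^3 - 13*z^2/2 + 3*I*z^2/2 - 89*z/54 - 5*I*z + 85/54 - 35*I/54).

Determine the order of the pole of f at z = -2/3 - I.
Factor the denominator:
  z^4 + z^3/2 + 4*I*z^3 - 13*z^2/2 + 3*I*z^2/2 - 89*z/54 - 5*I*z + 85/54 - 35*I/54 = (z + 2/3 + I)^2*(z - 1/3 + I)*(z - 1/2 + I)

The numerator P(z) = z^2 + 1 has P(-2/3 - I) = 4/9 + 4*I/3 ≠ 0, so no factor of (z + 2/3 + I) cancels.
Near z = -2/3 - I we can therefore write f(z) = g(z)/(z + 2/3 + I)^2 with g analytic at -2/3 - I and g(-2/3 - I) ≠ 0 (g is the numerator divided by the remaining denominator factors).

Hence z = -2/3 - I is a pole of order 2.

Final answer: 2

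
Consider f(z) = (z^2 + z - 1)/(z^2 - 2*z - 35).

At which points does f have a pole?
The singularities of f are the zeros of the denominator. Factoring,
  z^2 - 2*z - 35 = (z + 5)*(z - 7)
so the candidates are z = -5, z = 7.

Check the numerator P(z) = z^2 + z - 1 at each one:
  P(-5) = 19 ≠ 0, so z = -5 is a (simple) pole.
  P(7) = 55 ≠ 0, so z = 7 is a (simple) pole.

Poles of f: {-5, 7}

Final answer: {-5, 7}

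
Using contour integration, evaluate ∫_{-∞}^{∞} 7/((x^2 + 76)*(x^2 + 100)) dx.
7*pi*(-19 + 5*sqrt(19))/4560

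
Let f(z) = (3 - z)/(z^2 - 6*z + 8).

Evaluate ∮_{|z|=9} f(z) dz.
By the residue theorem, ∮_C f(z) dz = 2πi · (sum of the residues of f at the poles inside |z| = 9).

The denominator factors as (z - 4)*(z - 2), so the singularities of f are simple poles at z = 4, z = 2.
  |4|² = 16 < 81 = 9², so this pole is inside the contour.
  |2|² = 4 < 81 = 9², so this pole is inside the contour.

With P(z) = 3 - z and Q(z) = z^2 - 6*z + 8, each pole is simple, so Res(f, z₀) = P(z₀)/Q'(z₀) with Q'(z) = 2*z - 6.
  Res(f, 4) = P(4)/Q'(4) = (-1)/(2) = -1/2
  Res(f, 2) = P(2)/Q'(2) = (1)/(-2) = -1/2

Sum of residues inside C: -1
∮_C f(z) dz = 2πi · (-1) = -2*I*pi

Final answer: -2*I*pi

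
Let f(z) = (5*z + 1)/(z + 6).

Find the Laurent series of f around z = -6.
Put w = z - (-6), i.e. z = w - 6. The denominator is w, so it suffices to rewrite the numerator in powers of w.

P(z) = 5*z + 1
P(w - 6) = -29 + 5*w

Dividing each term by w:
  f = -29/w + 5

Substituting back w = z + 6:
  f(z) = -29/(z + 6) + 5

The series is finite because the numerator is a polynomial; the negative powers form the principal part, and the coefficient of 1/(z + 6) gives Res(f, -6) = -29.

Final answer: -29/(z + 6) + 5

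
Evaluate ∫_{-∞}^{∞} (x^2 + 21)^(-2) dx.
Let f(z) = (z^2 + 21)^(-2). The denominator has no real zeros and deg Q - deg P = 4 ≥ 2, so the integral of f over the upper semicircle |z| = R tends to 0 as R → ∞. Closing the contour in the upper half-plane,
  ∫_{-∞}^{∞} f(x) dx = 2πi · Σ Res(f, z_k)  over the poles with Im z_k > 0.

Zeros of the denominator: z^2 + 21 = 0 gives z = ±sqrt(21)*I.
Upper half-plane: z = sqrt(21)*I (a pole of order 2).

Write f(z) = g(z)/(z - sqrt(21)*I)^2 with g(z) = (z + sqrt(21)*I)^(-2). For a double pole, Res(f, z₀) = g'(z₀):
  g'(z) = -2/(z + sqrt(21)*I)^3
  Res(f, sqrt(21)*I) = g'(sqrt(21)*I) = -sqrt(21)*I/1764

∫_{-∞}^{∞} f(x) dx = 2πi · (-sqrt(21)*I/1764) = sqrt(21)*pi/882

Final answer: sqrt(21)*pi/882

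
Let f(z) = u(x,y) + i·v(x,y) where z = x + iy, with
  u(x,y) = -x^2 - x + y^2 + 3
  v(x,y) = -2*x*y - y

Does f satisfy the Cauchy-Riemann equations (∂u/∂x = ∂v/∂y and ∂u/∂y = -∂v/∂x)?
∂u/∂x = -2*x - 1
∂v/∂y = -2*x - 1
∂u/∂y = 2*y
∂v/∂x = -2*y
∂u/∂x = ∂v/∂y and ∂u/∂y = -∂v/∂x hold identically; f is analytic.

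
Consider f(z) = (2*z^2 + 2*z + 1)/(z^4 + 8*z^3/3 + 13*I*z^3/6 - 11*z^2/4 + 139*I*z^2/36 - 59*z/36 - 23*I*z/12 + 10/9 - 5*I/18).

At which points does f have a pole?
The singularities of f are the zeros of the denominator. Factoring,
  z^4 + 8*z^3/3 + 13*I*z^3/6 - 11*z^2/4 + 139*I*z^2/36 - 59*z/36 - 23*I*z/12 + 10/9 - 5*I/18 = (z + 1/2 + I/2)*(z + 3 + 2*I/3)*(z - 1/3 + I)*(z - 1/2)
so the candidates are z = -1/2 - I/2, z = -3 - 2*I/3, z = 1/3 - I, z = 1/2.

Check the numerator P(z) = 2*z^2 + 2*z + 1 at each one:
  P(-1/2 - I/2) = 0, so the factor (z + 1/2 + I/2) cancels and z = -1/2 - I/2 is only a removable singularity, not a pole.
  P(-3 - 2*I/3) = 109/9 + 20*I/3 ≠ 0, so z = -3 - 2*I/3 is a (simple) pole.
  P(1/3 - I) = -1/9 - 10*I/3 ≠ 0, so z = 1/3 - I is a (simple) pole.
  P(1/2) = 5/2 ≠ 0, so z = 1/2 is a (simple) pole.

Poles of f: {-3 - 2*I/3, 1/3 - I, 1/2}

Final answer: {-3 - 2*I/3, 1/3 - I, 1/2}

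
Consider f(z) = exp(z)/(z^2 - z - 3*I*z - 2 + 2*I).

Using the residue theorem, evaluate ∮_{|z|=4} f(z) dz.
By the residue theorem, ∮_C f(z) dz = 2πi · (sum of the residues of f at the poles inside |z| = 4).

The denominator factors as (z - 2*I)*(z - 1 - I), so the singularities of f are simple poles at z = 2*I, z = 1 + I.
  |2*I|² = 4 < 16 = 4², so this pole is inside the contour.
  |1 + I|² = 2 < 16 = 4², so this pole is inside the contour.

With P(z) = exp(z) and Q(z) = z^2 - z - 3*I*z - 2 + 2*I, each pole is simple, so Res(f, z₀) = P(z₀)/Q'(z₀) with Q'(z) = 2*z - 1 - 3*I.
  Res(f, 2*I) = P(2*I)/Q'(2*I) = (exp(2*I))/(-1 + I) = (-1/2 - I/2)*exp(2*I)
  Res(f, 1 + I) = P(1 + I)/Q'(1 + I) = (exp(1 + I))/(1 - I) = (1/2 + I/2)*exp(1 + I)

Sum of residues inside C: (-1/2 - I/2)*exp(2*I) + (1/2 + I/2)*exp(1 + I)
∮_C f(z) dz = 2πi · ((-1/2 - I/2)*exp(2*I) + (1/2 + I/2)*exp(1 + I)) = pi*(-1 + I)*exp(1 + I) + pi*(1 - I)*exp(2*I)

Final answer: pi*(-1 + I)*exp(1 + I) + pi*(1 - I)*exp(2*I)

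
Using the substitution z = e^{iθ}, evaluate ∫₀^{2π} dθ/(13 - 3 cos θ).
Call the integral J. The integrand is 2π-periodic and we integrate over a full period, so shifting θ does not change the value (θ → θ + π flips the sign of the trig term). Hence
  J = ∫₀^{2π} dθ/(13 + 3 cos θ).
Put z = e^{iθ}: then cos θ = (z + 1/z)/2, dθ = dz/(iz), and z runs once counterclockwise around |z| = 1:
  J = ∮_{|z|=1} 1/(13 + 3*(z + 1/z)/2) · dz/(iz) = (2/i) ∮_{|z|=1} dz/(3*z^2 + 26*z + 3).
The roots of 3*z^2 + 26*z + 3 are z = (-13 ± sqrt(13^2 - 3^2))/3, with sqrt(160) = 4*sqrt(10); their product is 1, so only z₊ = -13/3 + 4*sqrt(10)/3 lies inside the unit circle (z₋ = -13/3 - 4*sqrt(10)/3 lies outside).
z₊ is a simple zero of q(z) = 3*z^2 + 26*z + 3, so Res(1/q, z₊) = 1/q'(z₊) with q'(z) = 6*z + 26; and q'(z₊) = 3*(z₊ - z₋) = 8*sqrt(10).
Therefore J = (2/i) · 2πi · 1/(8*sqrt(10)) = 2*pi/(4*sqrt(10)) = sqrt(10)*pi/20

Final answer: sqrt(10)*pi/20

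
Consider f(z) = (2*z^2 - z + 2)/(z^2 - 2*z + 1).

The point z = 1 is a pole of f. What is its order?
2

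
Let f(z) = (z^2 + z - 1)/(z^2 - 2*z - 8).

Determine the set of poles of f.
{-2, 4}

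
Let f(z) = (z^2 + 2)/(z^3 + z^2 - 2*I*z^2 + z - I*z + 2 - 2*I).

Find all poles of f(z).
{-1 + I, -I, 2*I}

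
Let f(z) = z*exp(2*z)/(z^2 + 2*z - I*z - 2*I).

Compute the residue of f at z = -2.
(4/5 - 2*I/5)*exp(-4)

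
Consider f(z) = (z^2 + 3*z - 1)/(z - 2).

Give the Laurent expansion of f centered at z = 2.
Put w = z - (2), i.e. z = w + 2. The denominator is w, so it suffices to rewrite the numerator in powers of w.

P(z) = z^2 + 3*z - 1
P(w + 2) = 9 + 7*w + w^2

Dividing each term by w:
  f = 9/w + 7 + w

Substituting back w = z - 2:
  f(z) = 9/(z - 2) + 7 + (z - 2)

The series is finite because the numerator is a polynomial; the negative powers form the principal part, and the coefficient of 1/(z - 2) gives Res(f, 2) = 9.

Final answer: 9/(z - 2) + 7 + (z - 2)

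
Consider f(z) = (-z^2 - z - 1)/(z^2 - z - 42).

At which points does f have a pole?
The singularities of f are the zeros of the denominator. Factoring,
  z^2 - z - 42 = (z - 7)*(z + 6)
so the candidates are z = 7, z = -6.

Check the numerator P(z) = -z^2 - z - 1 at each one:
  P(7) = -57 ≠ 0, so z = 7 is a (simple) pole.
  P(-6) = -31 ≠ 0, so z = -6 is a (simple) pole.

Poles of f: {-6, 7}

Final answer: {-6, 7}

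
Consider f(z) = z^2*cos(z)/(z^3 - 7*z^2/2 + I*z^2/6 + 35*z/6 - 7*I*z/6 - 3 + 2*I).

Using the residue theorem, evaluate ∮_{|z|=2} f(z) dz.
By the residue theorem, ∮_C f(z) dz = 2πi · (sum of the residues of f at the poles inside |z| = 2).

The denominator factors as (z - 3/2 - 3*I/2)*(z - 1 + 2*I/3)*(z - 1 + I), so the singularities of f are simple poles at z = 3/2 + 3*I/2, z = 1 - 2*I/3, z = 1 - I.
  |3/2 + 3*I/2|² = 9/2 > 4 = 2², so this pole is outside the contour.
  |1 - 2*I/3|² = 13/9 < 4 = 2², so this pole is inside the contour.
  |1 - I|² = 2 < 4 = 2², so this pole is inside the contour.

With P(z) = z^2*cos(z) and Q(z) = z^3 - 7*z^2/2 + I*z^2/6 + 35*z/6 - 7*I*z/6 - 3 + 2*I, each pole is simple, so Res(f, z₀) = P(z₀)/Q'(z₀) with Q'(z) = 3*z^2 - 7*z + I*z/3 + 35/6 - 7*I/6.
  Res(f, 1 - 2*I/3) = P(1 - 2*I/3)/Q'(1 - 2*I/3) = ((5/9 - 4*I/3)*cos(1 - 2*I/3))/(13/18 - I/6) = (101/89 - 141*I/89)*cos(1 - 2*I/3)
  Res(f, 1 - I) = P(1 - I)/Q'(1 - I) = (-2*I*cos(1 - I))/(-5/6 + I/6) = (-6/13 + 30*I/13)*cos(1 - I)

Sum of residues inside C: (101/89 - 141*I/89)*cos(1 - 2*I/3) + (-6/13 + 30*I/13)*cos(1 - I)
∮_C f(z) dz = 2πi · ((101/89 - 141*I/89)*cos(1 - 2*I/3) + (-6/13 + 30*I/13)*cos(1 - I)) = pi*(-60/13 - 12*I/13)*cos(1 - I) + pi*(282/89 + 202*I/89)*cos(1 - 2*I/3)

Final answer: pi*(-60/13 - 12*I/13)*cos(1 - I) + pi*(282/89 + 202*I/89)*cos(1 - 2*I/3)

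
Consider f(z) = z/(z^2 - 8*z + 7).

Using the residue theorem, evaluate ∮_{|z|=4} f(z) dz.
By the residue theorem, ∮_C f(z) dz = 2πi · (sum of the residues of f at the poles inside |z| = 4).

The denominator factors as (z - 7)*(z - 1), so the singularities of f are simple poles at z = 7, z = 1.
  |7|² = 49 > 16 = 4², so this pole is outside the contour.
  |1|² = 1 < 16 = 4², so this pole is inside the contour.

With P(z) = z and Q(z) = z^2 - 8*z + 7, each pole is simple, so Res(f, z₀) = P(z₀)/Q'(z₀) with Q'(z) = 2*z - 8.
  Res(f, 1) = P(1)/Q'(1) = (1)/(-6) = -1/6

∮_C f(z) dz = 2πi · (-1/6) = -I*pi/3

Final answer: -I*pi/3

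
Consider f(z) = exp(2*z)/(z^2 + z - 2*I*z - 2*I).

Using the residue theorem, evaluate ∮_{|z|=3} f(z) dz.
By the residue theorem, ∮_C f(z) dz = 2πi · (sum of the residues of f at the poles inside |z| = 3).

The denominator factors as (z - 2*I)*(z + 1), so the singularities of f are simple poles at z = 2*I, z = -1.
  |2*I|² = 4 < 9 = 3², so this pole is inside the contour.
  |-1|² = 1 < 9 = 3², so this pole is inside the contour.

With P(z) = exp(2*z) and Q(z) = z^2 + z - 2*I*z - 2*I, each pole is simple, so Res(f, z₀) = P(z₀)/Q'(z₀) with Q'(z) = 2*z + 1 - 2*I.
  Res(f, 2*I) = P(2*I)/Q'(2*I) = (exp(4*I))/(1 + 2*I) = (1/5 - 2*I/5)*exp(4*I)
  Res(f, -1) = P(-1)/Q'(-1) = (exp(-2))/(-1 - 2*I) = (-1/5 + 2*I/5)*exp(-2)

Sum of residues inside C: (-1/5 + 2*I/5)*exp(-2) + (1/5 - 2*I/5)*exp(4*I)
∮_C f(z) dz = 2πi · ((-1/5 + 2*I/5)*exp(-2) + (1/5 - 2*I/5)*exp(4*I)) = pi*(4/5 + 2*I/5)*exp(4*I) + pi*(-4/5 - 2*I/5)*exp(-2)

Final answer: pi*(4/5 + 2*I/5)*exp(4*I) + pi*(-4/5 - 2*I/5)*exp(-2)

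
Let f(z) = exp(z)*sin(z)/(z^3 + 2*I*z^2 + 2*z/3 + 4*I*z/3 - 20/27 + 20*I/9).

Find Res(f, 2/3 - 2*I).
Write f(z) = P(z)/Q(z) with P(z) = exp(z)*sin(z) and Q(z) = z^3 + 2*I*z^2 + 2*z/3 + 4*I*z/3 - 20/27 + 20*I/9.
The denominator factors as Q(z) = (z - 2/3 + 2*I)*(z + 1/3 + I)*(z + 1/3 - I), so z = 2/3 - 2*I is a simple zero of Q and P is analytic there; z = 2/3 - 2*I is therefore a simple pole and
  Res(f, z₀) = P(z₀)/Q'(z₀).

Q'(z) = 3*z^2 + 4*I*z + 2/3 + 4*I/3, so Q'(2/3 - 2*I) = -2 - 4*I.
P(2/3 - 2*I) = exp(2/3 - 2*I)*sin(2/3 - 2*I).

Res(f, 2/3 - 2*I) = (exp(2/3 - 2*I)*sin(2/3 - 2*I))/(-2 - 4*I) = (-1/10 + I/5)*exp(2/3 - 2*I)*sin(2/3 - 2*I)

Final answer: (-1/10 + I/5)*exp(2/3 - 2*I)*sin(2/3 - 2*I)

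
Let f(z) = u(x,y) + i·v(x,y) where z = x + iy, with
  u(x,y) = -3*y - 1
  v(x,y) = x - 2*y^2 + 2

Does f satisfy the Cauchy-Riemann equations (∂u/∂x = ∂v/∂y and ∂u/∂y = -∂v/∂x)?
∂u/∂x = 0
∂v/∂y = -4*y
∂u/∂y = -3
∂v/∂x = 1
∂u/∂x ≠ ∂v/∂y and ∂u/∂y ≠ -∂v/∂x; the Cauchy-Riemann equations are not satisfied, so f is not analytic.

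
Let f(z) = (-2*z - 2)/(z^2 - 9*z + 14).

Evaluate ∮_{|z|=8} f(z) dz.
By the residue theorem, ∮_C f(z) dz = 2πi · (sum of the residues of f at the poles inside |z| = 8).

The denominator factors as (z - 7)*(z - 2), so the singularities of f are simple poles at z = 7, z = 2.
  |7|² = 49 < 64 = 8², so this pole is inside the contour.
  |2|² = 4 < 64 = 8², so this pole is inside the contour.

With P(z) = -2*z - 2 and Q(z) = z^2 - 9*z + 14, each pole is simple, so Res(f, z₀) = P(z₀)/Q'(z₀) with Q'(z) = 2*z - 9.
  Res(f, 7) = P(7)/Q'(7) = (-16)/(5) = -16/5
  Res(f, 2) = P(2)/Q'(2) = (-6)/(-5) = 6/5

Sum of residues inside C: -2
∮_C f(z) dz = 2πi · (-2) = -4*I*pi

Final answer: -4*I*pi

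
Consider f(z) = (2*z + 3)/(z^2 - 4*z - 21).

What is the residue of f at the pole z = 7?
Write f(z) = P(z)/Q(z) with P(z) = 2*z + 3 and Q(z) = z^2 - 4*z - 21.
The denominator factors as Q(z) = (z + 3)*(z - 7), so z = 7 is a simple zero of Q and P is analytic there; z = 7 is therefore a simple pole and
  Res(f, z₀) = P(z₀)/Q'(z₀).

Q'(z) = 2*z - 4, so Q'(7) = 10.
P(7) = 17.

Res(f, 7) = (17)/(10) = 17/10

Final answer: 17/10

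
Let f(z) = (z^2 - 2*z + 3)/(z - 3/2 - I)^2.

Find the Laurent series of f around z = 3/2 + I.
Put w = z - (3/2 + I), i.e. z = w + 3/2 + I. The denominator is w^2, so it suffices to rewrite the numerator in powers of w.

P(z) = z^2 - 2*z + 3
P(w + 3/2 + I) = 5/4 + I + (1 + 2*I)*w + w^2

Dividing each term by w^2:
  f = (5/4 + I)/w^2 + (1 + 2*I)/w + 1

Substituting back w = z - 3/2 - I:
  f(z) = (5/4 + I)/(z - 3/2 - I)^2 + (1 + 2*I)/(z - 3/2 - I) + 1

The series is finite because the numerator is a polynomial; the negative powers form the principal part, and the coefficient of 1/(z - 3/2 - I) gives Res(f, 3/2 + I) = 1 + 2*I.

Final answer: (5/4 + I)/(z - 3/2 - I)^2 + (1 + 2*I)/(z - 3/2 - I) + 1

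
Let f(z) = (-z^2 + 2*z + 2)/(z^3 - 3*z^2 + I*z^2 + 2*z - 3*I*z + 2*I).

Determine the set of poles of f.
The singularities of f are the zeros of the denominator. Factoring,
  z^3 - 3*z^2 + I*z^2 + 2*z - 3*I*z + 2*I = (z + I)*(z - 2)*(z - 1)
so the candidates are z = -I, z = 2, z = 1.

Check the numerator P(z) = -z^2 + 2*z + 2 at each one:
  P(-I) = 3 - 2*I ≠ 0, so z = -I is a (simple) pole.
  P(2) = 2 ≠ 0, so z = 2 is a (simple) pole.
  P(1) = 3 ≠ 0, so z = 1 is a (simple) pole.

Poles of f: {-I, 1, 2}

Final answer: {-I, 1, 2}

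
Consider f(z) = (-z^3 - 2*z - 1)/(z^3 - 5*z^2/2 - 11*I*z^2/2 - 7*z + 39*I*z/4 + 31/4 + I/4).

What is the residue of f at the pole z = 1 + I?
Write f(z) = P(z)/Q(z) with P(z) = -z^3 - 2*z - 1 and Q(z) = z^3 - 5*z^2/2 - 11*I*z^2/2 - 7*z + 39*I*z/4 + 31/4 + I/4.
The denominator factors as Q(z) = (z - 1/2 - 3*I)*(z - 1 - I)*(z - 1 - 3*I/2), so z = 1 + I is a simple zero of Q and P is analytic there; z = 1 + I is therefore a simple pole and
  Res(f, z₀) = P(z₀)/Q'(z₀).

Q'(z) = 3*z^2 - 5*z - 11*I*z - 7 + 39*I/4, so Q'(1 + I) = -1 - I/4.
P(1 + I) = -1 - 4*I.

Res(f, 1 + I) = (-1 - 4*I)/(-1 - I/4) = 32/17 + 60*I/17

Final answer: 32/17 + 60*I/17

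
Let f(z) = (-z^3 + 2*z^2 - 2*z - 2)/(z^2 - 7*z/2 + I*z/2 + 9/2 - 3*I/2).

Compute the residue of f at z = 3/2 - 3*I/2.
Write f(z) = P(z)/Q(z) with P(z) = -z^3 + 2*z^2 - 2*z - 2 and Q(z) = z^2 - 7*z/2 + I*z/2 + 9/2 - 3*I/2.
The denominator factors as Q(z) = (z - 3/2 + 3*I/2)*(z - 2 - I), so z = 3/2 - 3*I/2 is a simple zero of Q and P is analytic there; z = 3/2 - 3*I/2 is therefore a simple pole and
  Res(f, z₀) = P(z₀)/Q'(z₀).

Q'(z) = 2*z - 7/2 + I/2, so Q'(3/2 - 3*I/2) = -1/2 - 5*I/2.
P(3/2 - 3*I/2) = 7/4 + 3*I/4.

Res(f, 3/2 - 3*I/2) = (7/4 + 3*I/4)/(-1/2 - 5*I/2) = -11/26 + 8*I/13

Final answer: -11/26 + 8*I/13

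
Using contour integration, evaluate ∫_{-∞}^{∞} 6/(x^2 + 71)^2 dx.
Let f(z) = 6/(z^2 + 71)^2. The denominator has no real zeros and deg Q - deg P = 4 ≥ 2, so the integral of f over the upper semicircle |z| = R tends to 0 as R → ∞. Closing the contour in the upper half-plane,
  ∫_{-∞}^{∞} f(x) dx = 2πi · Σ Res(f, z_k)  over the poles with Im z_k > 0.

Zeros of the denominator: z^2 + 71 = 0 gives z = ±sqrt(71)*I.
Upper half-plane: z = sqrt(71)*I (a pole of order 2).

Write f(z) = g(z)/(z - sqrt(71)*I)^2 with g(z) = 6/(z + sqrt(71)*I)^2. For a double pole, Res(f, z₀) = g'(z₀):
  g'(z) = -12/(z + sqrt(71)*I)^3
  Res(f, sqrt(71)*I) = g'(sqrt(71)*I) = -3*sqrt(71)*I/10082

∫_{-∞}^{∞} f(x) dx = 2πi · (-3*sqrt(71)*I/10082) = 3*sqrt(71)*pi/5041

Final answer: 3*sqrt(71)*pi/5041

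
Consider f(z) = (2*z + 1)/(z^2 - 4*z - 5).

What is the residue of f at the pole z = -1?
1/6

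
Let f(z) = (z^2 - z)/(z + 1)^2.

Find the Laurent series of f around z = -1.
2/(z + 1)^2 - 3/(z + 1) + 1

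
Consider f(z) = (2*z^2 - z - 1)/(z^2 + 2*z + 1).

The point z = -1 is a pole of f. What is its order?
Factor the denominator:
  z^2 + 2*z + 1 = (z + 1)^2

The numerator P(z) = 2*z^2 - z - 1 has P(-1) = 2 ≠ 0, so no factor of (z + 1) cancels.
Near z = -1 we can therefore write f(z) = g(z)/(z + 1)^2 with g analytic at -1 and g(-1) ≠ 0 (g is just the numerator).

Hence z = -1 is a pole of order 2.

Final answer: 2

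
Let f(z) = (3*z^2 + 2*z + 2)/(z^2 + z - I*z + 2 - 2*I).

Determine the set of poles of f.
{-1 - I, 2*I}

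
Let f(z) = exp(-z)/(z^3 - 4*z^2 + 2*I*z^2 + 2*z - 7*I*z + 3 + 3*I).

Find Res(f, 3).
(1/10 - I/10)*exp(-3)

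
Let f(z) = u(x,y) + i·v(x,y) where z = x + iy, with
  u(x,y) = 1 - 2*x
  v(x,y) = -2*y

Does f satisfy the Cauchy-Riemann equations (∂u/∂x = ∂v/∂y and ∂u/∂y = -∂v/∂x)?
∂u/∂x = -2
∂v/∂y = -2
∂u/∂y = 0
∂v/∂x = 0
∂u/∂x = ∂v/∂y and ∂u/∂y = -∂v/∂x hold identically; f is analytic.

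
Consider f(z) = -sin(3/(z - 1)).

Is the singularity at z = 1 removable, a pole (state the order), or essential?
Let u = z - 1. Then
  sin(3/u) = Σ_{k≥0} (-1)^k (3)^(2k+1)/((2k+1)!·u^(2k+1)) = 3/u - 9/(2*u^3) + 81/(40*u^5) + ...
which has infinitely many negative powers of u, so sin(3/(z - 1)) has an essential singularity at z = 1.
So the singularity is essential.

Final answer: essential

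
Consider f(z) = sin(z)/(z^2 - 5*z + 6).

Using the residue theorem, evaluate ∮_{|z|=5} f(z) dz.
By the residue theorem, ∮_C f(z) dz = 2πi · (sum of the residues of f at the poles inside |z| = 5).

The denominator factors as (z - 2)*(z - 3), so the singularities of f are simple poles at z = 2, z = 3.
  |2|² = 4 < 25 = 5², so this pole is inside the contour.
  |3|² = 9 < 25 = 5², so this pole is inside the contour.

With P(z) = sin(z) and Q(z) = z^2 - 5*z + 6, each pole is simple, so Res(f, z₀) = P(z₀)/Q'(z₀) with Q'(z) = 2*z - 5.
  Res(f, 2) = P(2)/Q'(2) = (sin(2))/(-1) = -sin(2)
  Res(f, 3) = P(3)/Q'(3) = (sin(3))/(1) = sin(3)

Sum of residues inside C: -sin(2) + sin(3)
∮_C f(z) dz = 2πi · (-sin(2) + sin(3)) = -2*I*pi*sin(2) + 2*I*pi*sin(3)

Final answer: -2*I*pi*sin(2) + 2*I*pi*sin(3)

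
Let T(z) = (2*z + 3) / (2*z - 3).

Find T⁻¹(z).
Set w = T(z) = (2*z + 3) / (2*z - 3) and solve for z:
  w*(2*z - 3) = 2*z + 3
  -3*w + z*(2*w - 2) - 3 = 0
  z*(2*w - 2) = 3*w + 3
  z = (-3*w - 3)/(2 - 2*w)
Renaming the variable, T⁻¹(z) = (-3*z - 3)/(-2*z + 2) = (3*z + 3)/(2*z - 2).
(Check: ad - bc = -12 ≠ 0, so T is invertible.)

Final answer: (3*z + 3)/(2*z - 2)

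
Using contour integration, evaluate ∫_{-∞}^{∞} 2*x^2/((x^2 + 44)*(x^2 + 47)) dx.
2*pi*(-2*sqrt(11) + sqrt(47))/3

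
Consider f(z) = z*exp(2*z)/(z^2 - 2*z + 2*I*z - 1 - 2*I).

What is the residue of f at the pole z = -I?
Write f(z) = P(z)/Q(z) with P(z) = z*exp(2*z) and Q(z) = z^2 - 2*z + 2*I*z - 1 - 2*I.
The denominator factors as Q(z) = (z - 2 + I)*(z + I), so z = -I is a simple zero of Q and P is analytic there; z = -I is therefore a simple pole and
  Res(f, z₀) = P(z₀)/Q'(z₀).

Q'(z) = 2*z - 2 + 2*I, so Q'(-I) = -2.
P(-I) = -I*exp(-2*I).

Res(f, -I) = (-I*exp(-2*I))/(-2) = I*exp(-2*I)/2

Final answer: I*exp(-2*I)/2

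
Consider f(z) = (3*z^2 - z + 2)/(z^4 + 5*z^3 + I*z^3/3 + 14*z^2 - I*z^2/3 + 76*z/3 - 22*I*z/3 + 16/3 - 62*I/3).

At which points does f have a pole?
The singularities of f are the zeros of the denominator. Factoring,
  z^4 + 5*z^3 + I*z^3/3 + 14*z^2 - I*z^2/3 + 76*z/3 - 22*I*z/3 + 16/3 - 62*I/3 = (z + 1 - 2*I)*(z - I)*(z + 1 + 3*I)*(z + 3 + I/3)
so the candidates are z = -1 + 2*I, z = I, z = -1 - 3*I, z = -3 - I/3.

Check the numerator P(z) = 3*z^2 - z + 2 at each one:
  P(-1 + 2*I) = -6 - 14*I ≠ 0, so z = -1 + 2*I is a (simple) pole.
  P(I) = -1 - I ≠ 0, so z = I is a (simple) pole.
  P(-1 - 3*I) = -21 + 21*I ≠ 0, so z = -1 - 3*I is a (simple) pole.
  P(-3 - I/3) = 95/3 + 19*I/3 ≠ 0, so z = -3 - I/3 is a (simple) pole.

Poles of f: {-3 - I/3, -1 - 3*I, -1 + 2*I, I}

Final answer: {-3 - I/3, -1 - 3*I, -1 + 2*I, I}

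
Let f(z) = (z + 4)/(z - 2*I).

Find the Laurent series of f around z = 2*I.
Put w = z - (2*I), i.e. z = w + 2*I. The denominator is w, so it suffices to rewrite the numerator in powers of w.

P(z) = z + 4
P(w + 2*I) = 4 + 2*I + w

Dividing each term by w:
  f = (4 + 2*I)/w + 1

Substituting back w = z - 2*I:
  f(z) = (4 + 2*I)/(z - 2*I) + 1

The series is finite because the numerator is a polynomial; the negative powers form the principal part, and the coefficient of 1/(z - 2*I) gives Res(f, 2*I) = 4 + 2*I.

Final answer: (4 + 2*I)/(z - 2*I) + 1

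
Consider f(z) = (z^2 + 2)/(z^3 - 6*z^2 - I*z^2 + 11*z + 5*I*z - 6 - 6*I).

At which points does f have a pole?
{1 + I, 2, 3}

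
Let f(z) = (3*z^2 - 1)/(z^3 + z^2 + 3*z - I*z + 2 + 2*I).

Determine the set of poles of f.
The singularities of f are the zeros of the denominator. Factoring,
  z^3 + z^2 + 3*z - I*z + 2 + 2*I = (z - 2*I)*(z + 1 + I)*(z + I)
so the candidates are z = 2*I, z = -1 - I, z = -I.

Check the numerator P(z) = 3*z^2 - 1 at each one:
  P(2*I) = -13 ≠ 0, so z = 2*I is a (simple) pole.
  P(-1 - I) = -1 + 6*I ≠ 0, so z = -1 - I is a (simple) pole.
  P(-I) = -4 ≠ 0, so z = -I is a (simple) pole.

Poles of f: {-1 - I, -I, 2*I}

Final answer: {-1 - I, -I, 2*I}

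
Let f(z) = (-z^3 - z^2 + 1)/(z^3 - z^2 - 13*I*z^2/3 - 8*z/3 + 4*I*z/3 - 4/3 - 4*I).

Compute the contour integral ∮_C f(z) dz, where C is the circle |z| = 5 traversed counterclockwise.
By the residue theorem, ∮_C f(z) dz = 2πi · (sum of the residues of f at the poles inside |z| = 5).

The denominator factors as (z - 1 - 3*I)*(z + 2*I/3)*(z - 2*I), so the singularities of f are simple poles at z = 1 + 3*I, z = -2*I/3, z = 2*I.
  |1 + 3*I|² = 10 < 25 = 5², so this pole is inside the contour.
  |-2*I/3|² = 4/9 < 25 = 5², so this pole is inside the contour.
  |2*I|² = 4 < 25 = 5², so this pole is inside the contour.

With P(z) = -z^3 - z^2 + 1 and Q(z) = z^3 - z^2 - 13*I*z^2/3 - 8*z/3 + 4*I*z/3 - 4/3 - 4*I, each pole is simple, so Res(f, z₀) = P(z₀)/Q'(z₀) with Q'(z) = 3*z^2 - 2*z - 26*I*z/3 - 8/3 + 4*I/3.
  Res(f, 1 + 3*I) = P(1 + 3*I)/Q'(1 + 3*I) = (35 + 12*I)/(-8/3 + 14*I/3) = -84/65 - 879*I/130
  Res(f, -2*I/3) = P(-2*I/3)/Q'(-2*I/3) = (13/9 - 8*I/27)/(-88/9 + 8*I/3) = -151/1040 - 29*I/3120
  Res(f, 2*I) = P(2*I)/Q'(2*I) = (5 + 8*I)/(8/3 - 8*I/3) = -9/16 + 39*I/16

Sum of residues inside C: -2 - 13*I/3
∮_C f(z) dz = 2πi · (-2 - 13*I/3) = pi*(26/3 - 4*I)

Final answer: pi*(26/3 - 4*I)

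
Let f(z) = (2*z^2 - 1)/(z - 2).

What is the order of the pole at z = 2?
Factor the denominator:
  z - 2 = (z - 2)

The numerator P(z) = 2*z^2 - 1 has P(2) = 7 ≠ 0, so no factor of (z - 2) cancels.
Near z = 2 we can therefore write f(z) = g(z)/(z - 2) with g analytic at 2 and g(2) ≠ 0 (g is just the numerator).

Hence z = 2 is a pole of order 1.

Final answer: 1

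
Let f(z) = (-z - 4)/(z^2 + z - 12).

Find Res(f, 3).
Write f(z) = P(z)/Q(z) with P(z) = -z - 4 and Q(z) = z^2 + z - 12.
The denominator factors as Q(z) = (z - 3)*(z + 4), so z = 3 is a simple zero of Q and P is analytic there; z = 3 is therefore a simple pole and
  Res(f, z₀) = P(z₀)/Q'(z₀).

Q'(z) = 2*z + 1, so Q'(3) = 7.
P(3) = -7.

Res(f, 3) = (-7)/(7) = -1

Final answer: -1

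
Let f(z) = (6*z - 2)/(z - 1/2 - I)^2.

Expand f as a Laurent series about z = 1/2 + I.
Put w = z - (1/2 + I), i.e. z = w + 1/2 + I. The denominator is w^2, so it suffices to rewrite the numerator in powers of w.

P(z) = 6*z - 2
P(w + 1/2 + I) = 1 + 6*I + 6*w

Dividing each term by w^2:
  f = (1 + 6*I)/w^2 + 6/w

Substituting back w = z - 1/2 - I:
  f(z) = (1 + 6*I)/(z - 1/2 - I)^2 + 6/(z - 1/2 - I)

The series is finite because the numerator is a polynomial; the negative powers form the principal part, and the coefficient of 1/(z - 1/2 - I) gives Res(f, 1/2 + I) = 6.

Final answer: (1 + 6*I)/(z - 1/2 - I)^2 + 6/(z - 1/2 - I)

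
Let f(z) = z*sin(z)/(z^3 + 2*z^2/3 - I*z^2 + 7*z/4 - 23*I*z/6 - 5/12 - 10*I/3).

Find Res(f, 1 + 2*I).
Write f(z) = P(z)/Q(z) with P(z) = z*sin(z) and Q(z) = z^3 + 2*z^2/3 - I*z^2 + 7*z/4 - 23*I*z/6 - 5/12 - 10*I/3.
The denominator factors as Q(z) = (z - 1 - 2*I)*(z + 2/3 - I/2)*(z + 1 + 3*I/2), so z = 1 + 2*I is a simple zero of Q and P is analytic there; z = 1 + 2*I is therefore a simple pole and
  Res(f, z₀) = P(z₀)/Q'(z₀).

Q'(z) = 3*z^2 + 4*z/3 - 2*I*z + 7/4 - 23*I/6, so Q'(1 + 2*I) = -23/12 + 53*I/6.
P(1 + 2*I) = (1 + 2*I)*sin(1 + 2*I).

Res(f, 1 + 2*I) = ((1 + 2*I)*sin(1 + 2*I))/(-23/12 + 53*I/6) = (2268/11765 - 1824*I/11765)*sin(1 + 2*I)

Final answer: (2268/11765 - 1824*I/11765)*sin(1 + 2*I)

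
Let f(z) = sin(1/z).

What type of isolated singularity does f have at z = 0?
Let u = z. Then
  sin(1/u) = Σ_{k≥0} (-1)^k (1)^(2k+1)/((2k+1)!·u^(2k+1)) = 1/u - 1/(6*u^3) + 1/(120*u^5) + ...
which has infinitely many negative powers of u, so sin(1/z) has an essential singularity at z = 0.
So the singularity is essential.

Final answer: essential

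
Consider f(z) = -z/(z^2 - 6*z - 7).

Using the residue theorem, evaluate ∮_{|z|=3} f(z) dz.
By the residue theorem, ∮_C f(z) dz = 2πi · (sum of the residues of f at the poles inside |z| = 3).

The denominator factors as (z + 1)*(z - 7), so the singularities of f are simple poles at z = -1, z = 7.
  |-1|² = 1 < 9 = 3², so this pole is inside the contour.
  |7|² = 49 > 9 = 3², so this pole is outside the contour.

With P(z) = -z and Q(z) = z^2 - 6*z - 7, each pole is simple, so Res(f, z₀) = P(z₀)/Q'(z₀) with Q'(z) = 2*z - 6.
  Res(f, -1) = P(-1)/Q'(-1) = (1)/(-8) = -1/8

∮_C f(z) dz = 2πi · (-1/8) = -I*pi/4

Final answer: -I*pi/4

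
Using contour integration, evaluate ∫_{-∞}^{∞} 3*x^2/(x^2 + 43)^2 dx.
Let f(z) = 3*z^2/(z^2 + 43)^2. The denominator has no real zeros and deg Q - deg P = 2 ≥ 2, so the integral of f over the upper semicircle |z| = R tends to 0 as R → ∞. Closing the contour in the upper half-plane,
  ∫_{-∞}^{∞} f(x) dx = 2πi · Σ Res(f, z_k)  over the poles with Im z_k > 0.

Zeros of the denominator: z^2 + 43 = 0 gives z = ±sqrt(43)*I.
Upper half-plane: z = sqrt(43)*I (a pole of order 2).

Write f(z) = g(z)/(z - sqrt(43)*I)^2 with g(z) = 3*z^2/(z + sqrt(43)*I)^2. For a double pole, Res(f, z₀) = g'(z₀):
  g'(z) = 6*sqrt(43)*I*z/(z + sqrt(43)*I)^3
  Res(f, sqrt(43)*I) = g'(sqrt(43)*I) = -3*sqrt(43)*I/172

∫_{-∞}^{∞} f(x) dx = 2πi · (-3*sqrt(43)*I/172) = 3*sqrt(43)*pi/86

Final answer: 3*sqrt(43)*pi/86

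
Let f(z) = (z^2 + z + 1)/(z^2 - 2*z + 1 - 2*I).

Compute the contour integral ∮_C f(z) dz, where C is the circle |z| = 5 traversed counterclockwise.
By the residue theorem, ∮_C f(z) dz = 2πi · (sum of the residues of f at the poles inside |z| = 5).

The denominator factors as (z + I)*(z - 2 - I), so the singularities of f are simple poles at z = -I, z = 2 + I.
  |-I|² = 1 < 25 = 5², so this pole is inside the contour.
  |2 + I|² = 5 < 25 = 5², so this pole is inside the contour.

With P(z) = z^2 + z + 1 and Q(z) = z^2 - 2*z + 1 - 2*I, each pole is simple, so Res(f, z₀) = P(z₀)/Q'(z₀) with Q'(z) = 2*z - 2.
  Res(f, -I) = P(-I)/Q'(-I) = (-I)/(-2 - 2*I) = 1/4 + I/4
  Res(f, 2 + I) = P(2 + I)/Q'(2 + I) = (6 + 5*I)/(2 + 2*I) = 11/4 - I/4

Sum of residues inside C: 3
∮_C f(z) dz = 2πi · (3) = 6*I*pi

Final answer: 6*I*pi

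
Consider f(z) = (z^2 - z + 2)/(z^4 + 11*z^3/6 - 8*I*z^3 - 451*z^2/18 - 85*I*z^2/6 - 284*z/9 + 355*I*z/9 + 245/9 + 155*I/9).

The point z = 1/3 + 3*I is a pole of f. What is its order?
Factor the denominator:
  z^4 + 11*z^3/6 - 8*I*z^3 - 451*z^2/18 - 85*I*z^2/6 - 284*z/9 + 355*I*z/9 + 245/9 + 155*I/9 = (z - 1/3 - 3*I)^2*(z - 1/2 - I)*(z + 3 - I)

The numerator P(z) = z^2 - z + 2 has P(1/3 + 3*I) = -65/9 - I ≠ 0, so no factor of (z - 1/3 - 3*I) cancels.
Near z = 1/3 + 3*I we can therefore write f(z) = g(z)/(z - 1/3 - 3*I)^2 with g analytic at 1/3 + 3*I and g(1/3 + 3*I) ≠ 0 (g is the numerator divided by the remaining denominator factors).

Hence z = 1/3 + 3*I is a pole of order 2.

Final answer: 2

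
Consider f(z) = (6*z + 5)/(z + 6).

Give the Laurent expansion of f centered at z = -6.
Put w = z - (-6), i.e. z = w - 6. The denominator is w, so it suffices to rewrite the numerator in powers of w.

P(z) = 6*z + 5
P(w - 6) = -31 + 6*w

Dividing each term by w:
  f = -31/w + 6

Substituting back w = z + 6:
  f(z) = -31/(z + 6) + 6

The series is finite because the numerator is a polynomial; the negative powers form the principal part, and the coefficient of 1/(z + 6) gives Res(f, -6) = -31.

Final answer: -31/(z + 6) + 6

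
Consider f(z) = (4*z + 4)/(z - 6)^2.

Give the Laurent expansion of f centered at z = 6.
Put w = z - (6), i.e. z = w + 6. The denominator is w^2, so it suffices to rewrite the numerator in powers of w.

P(z) = 4*z + 4
P(w + 6) = 28 + 4*w

Dividing each term by w^2:
  f = 28/w^2 + 4/w

Substituting back w = z - 6:
  f(z) = 28/(z - 6)^2 + 4/(z - 6)

The series is finite because the numerator is a polynomial; the negative powers form the principal part, and the coefficient of 1/(z - 6) gives Res(f, 6) = 4.

Final answer: 28/(z - 6)^2 + 4/(z - 6)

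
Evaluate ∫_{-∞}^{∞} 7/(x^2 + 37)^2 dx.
Let f(z) = 7/(z^2 + 37)^2. The denominator has no real zeros and deg Q - deg P = 4 ≥ 2, so the integral of f over the upper semicircle |z| = R tends to 0 as R → ∞. Closing the contour in the upper half-plane,
  ∫_{-∞}^{∞} f(x) dx = 2πi · Σ Res(f, z_k)  over the poles with Im z_k > 0.

Zeros of the denominator: z^2 + 37 = 0 gives z = ±sqrt(37)*I.
Upper half-plane: z = sqrt(37)*I (a pole of order 2).

Write f(z) = g(z)/(z - sqrt(37)*I)^2 with g(z) = 7/(z + sqrt(37)*I)^2. For a double pole, Res(f, z₀) = g'(z₀):
  g'(z) = -14/(z + sqrt(37)*I)^3
  Res(f, sqrt(37)*I) = g'(sqrt(37)*I) = -7*sqrt(37)*I/5476

∫_{-∞}^{∞} f(x) dx = 2πi · (-7*sqrt(37)*I/5476) = 7*sqrt(37)*pi/2738

Final answer: 7*sqrt(37)*pi/2738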